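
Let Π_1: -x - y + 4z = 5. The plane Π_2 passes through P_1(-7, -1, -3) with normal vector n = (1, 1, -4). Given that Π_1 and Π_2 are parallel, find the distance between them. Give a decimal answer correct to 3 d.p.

2.121

Π_2: n·r = n·P_1 gives x + y - 4z = 4.
Rescale Π_2 by 1/(-1): -x - y + 4z = -4. Then distance = |5 − (-4)| / √18 ≈ 2.121.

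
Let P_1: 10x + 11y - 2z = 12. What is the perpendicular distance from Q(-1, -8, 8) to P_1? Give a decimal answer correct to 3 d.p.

n·Q − d = (10)·(-1) + (11)·(-8) + (-2)·(8) − 12 = -126; |n| = √225.
Distance = |-126| / √225 = 126/√225 ≈ 8.400.

8.400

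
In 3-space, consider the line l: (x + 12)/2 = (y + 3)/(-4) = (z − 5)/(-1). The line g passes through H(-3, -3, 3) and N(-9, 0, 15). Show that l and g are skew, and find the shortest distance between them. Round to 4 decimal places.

l has direction (2, -4, -1) through (-12, -3, 5).
A direction vector for g is N − H = (-6, 3, 12).
Common perpendicular direction n = (2, -4, -1) × (-6, 3, 12) = (-45, -18, -18).
With w = (-3, -3, 3) − (-12, -3, 5) = (9, 0, -2), w · n = -369.
Since n ≠ 0 the lines are not parallel, and w · n = -369 ≠ 0 so they do not intersect; hence they are skew.
Distance = |w · n| / |n| = |-369| / √2673 ≈ 7.1372.

7.1372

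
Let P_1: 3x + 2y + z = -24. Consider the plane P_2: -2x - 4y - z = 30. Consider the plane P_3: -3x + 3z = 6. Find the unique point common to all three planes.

Solving the 3×3 linear system 3x + 2y + z = -24, -2x - 4y - z = 30, -3x + 3z = 6 (e.g. by elimination or Cramer's rule, determinant = -30) gives (-4, -5, -2).

(-4, -5, -2)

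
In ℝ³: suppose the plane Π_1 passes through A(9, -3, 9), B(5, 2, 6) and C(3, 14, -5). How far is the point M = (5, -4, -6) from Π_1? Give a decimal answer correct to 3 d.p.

AB = (-4, 5, -3), AC = (-6, 17, -14); a normal to Π_1 is AB × AC = (-19, -38, -38).
Using A: Π_1 has equation -19x - 38y - 38z = -399.
n·M − d = (-19)·(5) + (-38)·(-4) + (-38)·(-6) − (-399) = 684; |n| = √3249.
Distance = |684| / √3249 = 684/√3249 ≈ 12.000.

12.000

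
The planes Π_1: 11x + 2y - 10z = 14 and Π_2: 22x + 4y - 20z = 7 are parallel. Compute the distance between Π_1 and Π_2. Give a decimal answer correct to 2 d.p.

0.70

Rescale Π_2 by 1/2: 11x + 2y - 10z = 7/2. Then distance = |14 − (7/2)| / √225 ≈ 0.70.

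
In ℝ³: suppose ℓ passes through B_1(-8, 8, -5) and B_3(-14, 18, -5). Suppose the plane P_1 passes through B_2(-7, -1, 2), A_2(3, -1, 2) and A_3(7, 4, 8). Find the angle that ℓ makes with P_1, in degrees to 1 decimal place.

41.2

A direction vector for ℓ is B_3 − B_1 = (-6, 10, 0).
B_2A_2 = (10, 0, 0), B_2A_3 = (14, 5, 6); a normal to P_1 is B_2A_2 × B_2A_3 = (0, -60, 50).
Using B_2: P_1 has equation -60y + 50z = 160.
sin θ = |n·v| / (|n||v|) = |-600| / (√6100 · √136) = 0.65874.
θ ≈ 41.2°.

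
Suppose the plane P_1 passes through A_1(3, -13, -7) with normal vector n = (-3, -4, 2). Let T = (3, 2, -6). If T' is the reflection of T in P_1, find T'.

P_1: n·r = n·A_1 gives -3x - 4y + 2z = 29.
λ = (n·T − d)/|n|² = (-29 − 29)/29 = -2.
Reflection = T − 2λn = (3, 2, -6) − (-4)·(-3, -4, 2) = (-9, -14, 2).

(-9, -14, 2)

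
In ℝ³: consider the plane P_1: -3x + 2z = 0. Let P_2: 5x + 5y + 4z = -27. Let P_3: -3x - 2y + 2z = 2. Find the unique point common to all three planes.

(-2, -1, -3)

Solving the 3×3 linear system -3x + 2z = 0, 5x + 5y + 4z = -27, -3x - 2y + 2z = 2 (e.g. by elimination or Cramer's rule, determinant = -44) gives (-2, -1, -3).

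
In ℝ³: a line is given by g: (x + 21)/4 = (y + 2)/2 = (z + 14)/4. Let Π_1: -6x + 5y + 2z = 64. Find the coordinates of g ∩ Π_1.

g has direction (4, 2, 4) through (-21, -2, -14).
Substitute r = (-21, -2, -14) + t(4, 2, 4) into the plane: 88 + (-6)t = 64, so t = 4.
Intersection: (-21, -2, -14) + 4·(4, 2, 4) = (-5, 6, 2).

(-5, 6, 2)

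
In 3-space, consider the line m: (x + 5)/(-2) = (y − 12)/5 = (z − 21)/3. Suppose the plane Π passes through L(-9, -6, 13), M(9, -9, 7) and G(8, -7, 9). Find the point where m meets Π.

(3, -8, 9)

m has direction (-2, 5, 3) through (-5, 12, 21).
LM = (18, -3, -6), LG = (17, -1, -4); a normal to Π is LM × LG = (6, -30, 33).
Using L: Π has equation 6x - 30y + 33z = 555.
Substitute r = (-5, 12, 21) + t(-2, 5, 3) into the plane: 303 + (-63)t = 555, so t = -4.
Intersection: (-5, 12, 21) + (-4)·(-2, 5, 3) = (3, -8, 9).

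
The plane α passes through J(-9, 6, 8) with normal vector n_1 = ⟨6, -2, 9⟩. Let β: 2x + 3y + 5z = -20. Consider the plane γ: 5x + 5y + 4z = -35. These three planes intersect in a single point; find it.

(-1, -6, 0)

α: n_1·r = n_1·J gives 6x - 2y + 9z = 6.
Solving the 3×3 linear system 6x - 2y + 9z = 6, 2x + 3y + 5z = -20, 5x + 5y + 4z = -35 (e.g. by elimination or Cramer's rule, determinant = -157) gives (-1, -6, 0).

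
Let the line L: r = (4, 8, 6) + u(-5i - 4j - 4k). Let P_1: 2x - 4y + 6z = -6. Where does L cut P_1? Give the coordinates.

Substitute r = (4, 8, 6) + t(-5, -4, -4) into the plane: 12 + (-18)t = -6, so t = 1.
Intersection: (4, 8, 6) + 1·(-5, -4, -4) = (-1, 4, 2).

(-1, 4, 2)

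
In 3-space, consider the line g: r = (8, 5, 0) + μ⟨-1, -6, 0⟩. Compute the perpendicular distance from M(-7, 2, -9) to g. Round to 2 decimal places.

16.90

Taking (8, 5, 0) on g with direction v = (-1, -6, 0): w = M − (8, 5, 0) = (-15, -3, -9), and w × v = (-54, 9, 87).
Distance = |w × v| / |v| = √10566 / √37 ≈ 16.90.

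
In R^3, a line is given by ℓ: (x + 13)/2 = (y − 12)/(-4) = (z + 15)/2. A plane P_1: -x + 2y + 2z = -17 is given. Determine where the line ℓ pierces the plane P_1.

(-5, -4, -7)

ℓ has direction (2, -4, 2) through (-13, 12, -15).
Substitute r = (-13, 12, -15) + t(2, -4, 2) into the plane: 7 + (-6)t = -17, so t = 4.
Intersection: (-13, 12, -15) + 4·(2, -4, 2) = (-5, -4, -7).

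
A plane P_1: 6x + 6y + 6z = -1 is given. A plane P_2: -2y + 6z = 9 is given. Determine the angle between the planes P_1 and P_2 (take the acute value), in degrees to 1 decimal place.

68.6

cos θ = |n₁·n₂| / (|n₁||n₂|) = |24| / (√108 · √40).
θ = arccos(0.36515) ≈ 68.6°.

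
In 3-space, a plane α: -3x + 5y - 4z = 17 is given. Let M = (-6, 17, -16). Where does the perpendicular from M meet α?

(3, 2, -4)

Foot = M − λn with λ = (n·M − d)/|n|² = (167 − 17)/50 = 3.
Foot = (-6, 17, -16) − 3·(-3, 5, -4) = (3, 2, -4).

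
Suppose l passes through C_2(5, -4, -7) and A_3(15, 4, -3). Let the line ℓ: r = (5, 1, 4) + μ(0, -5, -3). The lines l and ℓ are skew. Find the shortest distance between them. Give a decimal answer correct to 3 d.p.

A direction vector for l is A_3 − C_2 = (10, 8, 4).
Common perpendicular direction n = (10, 8, 4) × (0, -5, -3) = (-4, 30, -50).
With w = (5, 1, 4) − (5, -4, -7) = (0, 5, 11), w · n = -400.
Distance = |w · n| / |n| = |-400| / √3416 ≈ 6.844.

6.844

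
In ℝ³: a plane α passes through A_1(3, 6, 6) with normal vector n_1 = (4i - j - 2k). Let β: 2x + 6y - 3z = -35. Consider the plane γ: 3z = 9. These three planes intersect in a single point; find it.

(-1, -4, 3)

α: n_1·r = n_1·A_1 gives 4x - y - 2z = -6.
Solving the 3×3 linear system 4x - y - 2z = -6, 2x + 6y - 3z = -35, 3z = 9 (e.g. by elimination or Cramer's rule, determinant = 78) gives (-1, -4, 3).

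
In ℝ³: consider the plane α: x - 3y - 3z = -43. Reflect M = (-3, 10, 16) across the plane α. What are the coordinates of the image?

λ = (n·M − d)/|n|² = (-81 − (-43))/19 = -2.
Reflection = M − 2λn = (-3, 10, 16) − (-4)·(1, -3, -3) = (1, -2, 4).

(1, -2, 4)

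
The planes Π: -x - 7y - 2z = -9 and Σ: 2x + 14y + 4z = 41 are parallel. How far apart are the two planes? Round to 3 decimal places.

1.565

Rescale Σ by 1/(-2): -x - 7y - 2z = -41/2. Then distance = |-9 − (-41/2)| / √54 ≈ 1.565.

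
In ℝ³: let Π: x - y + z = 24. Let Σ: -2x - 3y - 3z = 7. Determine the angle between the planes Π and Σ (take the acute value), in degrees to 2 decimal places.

cos θ = |n₁·n₂| / (|n₁||n₂|) = |-2| / (√3 · √22).
θ = arccos(0.24618) ≈ 75.75°.

75.75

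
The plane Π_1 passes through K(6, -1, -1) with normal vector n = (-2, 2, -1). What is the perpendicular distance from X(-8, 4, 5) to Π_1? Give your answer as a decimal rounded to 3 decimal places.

10.667

Π_1: n·r = n·K gives -2x + 2y - z = -13.
n·X − d = (-2)·(-8) + (2)·(4) + (-1)·(5) − (-13) = 32; |n| = √9.
Distance = |32| / √9 = 32/√9 ≈ 10.667.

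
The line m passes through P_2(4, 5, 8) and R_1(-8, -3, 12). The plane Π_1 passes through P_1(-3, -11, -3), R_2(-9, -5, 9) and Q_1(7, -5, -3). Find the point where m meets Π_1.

(-5, -1, 11)

A direction vector for m is R_1 − P_2 = (-12, -8, 4).
P_1R_2 = (-6, 6, 12), P_1Q_1 = (10, 6, 0); a normal to Π_1 is P_1R_2 × P_1Q_1 = (-72, 120, -96).
Using P_1: Π_1 has equation -72x + 120y - 96z = -816.
Substitute r = (4, 5, 8) + t(-12, -8, 4) into the plane: -456 + (-480)t = -816, so t = 3/4.
Intersection: (4, 5, 8) + (3/4)·(-12, -8, 4) = (-5, -1, 11).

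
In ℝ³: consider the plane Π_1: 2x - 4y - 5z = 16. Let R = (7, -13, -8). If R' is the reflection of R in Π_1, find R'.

λ = (n·R − d)/|n|² = (106 − 16)/45 = 2.
Reflection = R − 2λn = (7, -13, -8) − 4·(2, -4, -5) = (-1, 3, 12).

(-1, 3, 12)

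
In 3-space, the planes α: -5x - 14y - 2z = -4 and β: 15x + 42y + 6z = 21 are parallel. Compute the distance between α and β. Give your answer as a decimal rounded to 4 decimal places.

0.2000

Rescale β by 1/(-3): -5x - 14y - 2z = -7. Then distance = |-4 − (-7)| / √225 ≈ 0.2000.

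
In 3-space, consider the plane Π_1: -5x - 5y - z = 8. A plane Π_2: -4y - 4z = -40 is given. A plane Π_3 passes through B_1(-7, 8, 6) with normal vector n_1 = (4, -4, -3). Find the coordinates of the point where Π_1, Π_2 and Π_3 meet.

Π_3: n_1·r = n_1·B_1 gives 4x - 4y - 3z = -78.
Solving the 3×3 linear system -5x - 5y - z = 8, -4y - 4z = -40, 4x - 4y - 3z = -78 (e.g. by elimination or Cramer's rule, determinant = 84) gives (-10, 8, 2).

(-10, 8, 2)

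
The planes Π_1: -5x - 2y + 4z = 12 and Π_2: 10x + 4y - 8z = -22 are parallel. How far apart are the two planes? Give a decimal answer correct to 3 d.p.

0.149

Rescale Π_2 by 1/(-2): -5x - 2y + 4z = 11. Then distance = |12 − 11| / √45 ≈ 0.149.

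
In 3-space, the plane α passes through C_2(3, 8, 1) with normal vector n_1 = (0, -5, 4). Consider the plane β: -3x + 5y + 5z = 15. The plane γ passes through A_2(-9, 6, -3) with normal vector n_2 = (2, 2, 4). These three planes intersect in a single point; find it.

α: n_1·r = n_1·C_2 gives -5y + 4z = -36.
γ: n_2·r = n_2·A_2 gives 2x + 2y + 4z = -18.
Solving the 3×3 linear system -5y + 4z = -36, -3x + 5y + 5z = 15, 2x + 2y + 4z = -18 (e.g. by elimination or Cramer's rule, determinant = -174) gives (-5, 4, -4).

(-5, 4, -4)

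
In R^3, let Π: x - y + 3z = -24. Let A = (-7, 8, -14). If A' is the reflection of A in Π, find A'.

λ = (n·A − d)/|n|² = (-57 − (-24))/11 = -3.
Reflection = A − 2λn = (-7, 8, -14) − (-6)·(1, -1, 3) = (-1, 2, 4).

(-1, 2, 4)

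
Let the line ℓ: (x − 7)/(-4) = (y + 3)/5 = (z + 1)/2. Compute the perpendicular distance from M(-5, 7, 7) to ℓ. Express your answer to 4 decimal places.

ℓ has direction (-4, 5, 2) through (7, -3, -1).
Taking (7, -3, -1) on ℓ with direction v = (-4, 5, 2): w = M − (7, -3, -1) = (-12, 10, 8), and w × v = (-20, -8, -20).
Distance = |w × v| / |v| = √864 / √45 ≈ 4.3818.

4.3818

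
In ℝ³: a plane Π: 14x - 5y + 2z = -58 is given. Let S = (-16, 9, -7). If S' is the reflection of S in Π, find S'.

λ = (n·S − d)/|n|² = (-283 − (-58))/225 = -1.
Reflection = S − 2λn = (-16, 9, -7) − (-2)·(14, -5, 2) = (12, -1, -3).

(12, -1, -3)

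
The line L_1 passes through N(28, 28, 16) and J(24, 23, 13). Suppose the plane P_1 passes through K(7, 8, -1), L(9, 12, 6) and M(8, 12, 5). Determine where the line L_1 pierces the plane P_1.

A direction vector for L_1 is J − N = (-4, -5, -3).
KL = (2, 4, 7), KM = (1, 4, 6); a normal to P_1 is KL × KM = (-4, -5, 4).
Using K: P_1 has equation -4x - 5y + 4z = -72.
Substitute r = (28, 28, 16) + t(-4, -5, -3) into the plane: -188 + 29t = -72, so t = 4.
Intersection: (28, 28, 16) + 4·(-4, -5, -3) = (12, 8, 4).

(12, 8, 4)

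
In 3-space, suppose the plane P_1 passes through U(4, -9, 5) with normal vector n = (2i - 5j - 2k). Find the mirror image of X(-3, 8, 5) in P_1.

P_1: n·r = n·U gives 2x - 5y - 2z = 43.
λ = (n·X − d)/|n|² = (-56 − 43)/33 = -3.
Reflection = X − 2λn = (-3, 8, 5) − (-6)·(2, -5, -2) = (9, -22, -7).

(9, -22, -7)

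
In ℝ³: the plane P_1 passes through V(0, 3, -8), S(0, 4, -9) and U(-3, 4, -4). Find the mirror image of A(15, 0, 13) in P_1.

VS = (0, 1, -1), VU = (-3, 1, 4); a normal to P_1 is VS × VU = (5, 3, 3).
Using V: P_1 has equation 5x + 3y + 3z = -15.
λ = (n·A − d)/|n|² = (114 − (-15))/43 = 3.
Reflection = A − 2λn = (15, 0, 13) − 6·(5, 3, 3) = (-15, -18, -5).

(-15, -18, -5)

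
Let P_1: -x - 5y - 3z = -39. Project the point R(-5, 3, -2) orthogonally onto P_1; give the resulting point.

(-4, 8, 1)

Foot = R − λn with λ = (n·R − d)/|n|² = (-4 − (-39))/35 = 1.
Foot = (-5, 3, -2) − 1·(-1, -5, -3) = (-4, 8, 1).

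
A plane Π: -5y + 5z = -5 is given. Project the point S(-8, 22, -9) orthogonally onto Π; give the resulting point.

(-8, 7, 6)

Foot = S − λn with λ = (n·S − d)/|n|² = (-155 − (-5))/50 = -3.
Foot = (-8, 22, -9) − (-3)·(0, -5, 5) = (-8, 7, 6).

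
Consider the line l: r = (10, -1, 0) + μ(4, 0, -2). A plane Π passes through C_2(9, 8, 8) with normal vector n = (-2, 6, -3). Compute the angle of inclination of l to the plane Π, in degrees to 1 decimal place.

3.7

Π: n·r = n·C_2 gives -2x + 6y - 3z = 6.
sin θ = |n·v| / (|n||v|) = |-2| / (√49 · √20) = 0.06389.
θ ≈ 3.7°.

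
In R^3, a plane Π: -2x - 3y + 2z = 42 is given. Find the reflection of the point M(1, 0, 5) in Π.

λ = (n·M − d)/|n|² = (8 − 42)/17 = -2.
Reflection = M − 2λn = (1, 0, 5) − (-4)·(-2, -3, 2) = (-7, -12, 13).

(-7, -12, 13)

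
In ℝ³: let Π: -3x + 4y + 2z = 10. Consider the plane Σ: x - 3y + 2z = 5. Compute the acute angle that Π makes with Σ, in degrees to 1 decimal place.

56.9

cos θ = |n₁·n₂| / (|n₁||n₂|) = |-11| / (√29 · √14).
θ = arccos(0.54592) ≈ 56.9°.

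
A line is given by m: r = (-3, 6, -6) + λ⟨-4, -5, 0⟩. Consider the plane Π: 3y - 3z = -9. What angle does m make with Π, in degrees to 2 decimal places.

sin θ = |n·v| / (|n||v|) = |-15| / (√18 · √41) = 0.55216.
θ ≈ 33.52°.

33.52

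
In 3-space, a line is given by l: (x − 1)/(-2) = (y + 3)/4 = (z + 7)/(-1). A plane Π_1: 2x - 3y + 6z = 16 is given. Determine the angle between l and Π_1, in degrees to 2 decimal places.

43.30

l has direction (-2, 4, -1) through (1, -3, -7).
sin θ = |n·v| / (|n||v|) = |-22| / (√49 · √21) = 0.68583.
θ ≈ 43.30°.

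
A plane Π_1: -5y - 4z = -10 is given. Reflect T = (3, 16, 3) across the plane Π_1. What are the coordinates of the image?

λ = (n·T − d)/|n|² = (-92 − (-10))/41 = -2.
Reflection = T − 2λn = (3, 16, 3) − (-4)·(0, -5, -4) = (3, -4, -13).

(3, -4, -13)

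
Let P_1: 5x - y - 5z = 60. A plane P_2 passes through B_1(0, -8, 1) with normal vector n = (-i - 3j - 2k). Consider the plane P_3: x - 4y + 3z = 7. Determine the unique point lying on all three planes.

(5, -5, -6)

P_2: n·r = n·B_1 gives -x - 3y - 2z = 22.
Solving the 3×3 linear system 5x - y - 5z = 60, -x - 3y - 2z = 22, x - 4y + 3z = 7 (e.g. by elimination or Cramer's rule, determinant = -121) gives (5, -5, -6).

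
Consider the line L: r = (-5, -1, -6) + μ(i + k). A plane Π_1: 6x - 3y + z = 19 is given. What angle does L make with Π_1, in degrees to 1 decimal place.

46.9

sin θ = |n·v| / (|n||v|) = |7| / (√46 · √2) = 0.72980.
θ ≈ 46.9°.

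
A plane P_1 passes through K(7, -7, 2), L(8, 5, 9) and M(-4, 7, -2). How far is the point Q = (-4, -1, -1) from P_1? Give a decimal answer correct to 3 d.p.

KL = (1, 12, 7), KM = (-11, 14, -4); a normal to P_1 is KL × KM = (-146, -73, 146).
Using K: P_1 has equation -146x - 73y + 146z = -219.
n·Q − d = (-146)·(-4) + (-73)·(-1) + (146)·(-1) − (-219) = 730; |n| = √47961.
Distance = |730| / √47961 = 730/√47961 ≈ 3.333.

3.333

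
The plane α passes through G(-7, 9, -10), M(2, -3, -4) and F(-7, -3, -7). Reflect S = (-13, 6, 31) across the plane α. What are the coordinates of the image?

(11, -12, -41)

GM = (9, -12, 6), GF = (0, -12, 3); a normal to α is GM × GF = (36, -27, -108).
Using G: α has equation 36x - 27y - 108z = 585.
λ = (n·S − d)/|n|² = (-3978 − 585)/13689 = -1/3.
Reflection = S − 2λn = (-13, 6, 31) − (-2/3)·(36, -27, -108) = (11, -12, -41).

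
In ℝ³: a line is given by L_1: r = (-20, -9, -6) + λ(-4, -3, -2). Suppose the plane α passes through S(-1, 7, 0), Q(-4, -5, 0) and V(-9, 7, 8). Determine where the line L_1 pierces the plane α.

(-4, 3, 2)

SQ = (-3, -12, 0), SV = (-8, 0, 8); a normal to α is SQ × SV = (-96, 24, -96).
Using S: α has equation -96x + 24y - 96z = 264.
Substitute r = (-20, -9, -6) + t(-4, -3, -2) into the plane: 2280 + 504t = 264, so t = -4.
Intersection: (-20, -9, -6) + (-4)·(-4, -3, -2) = (-4, 3, 2).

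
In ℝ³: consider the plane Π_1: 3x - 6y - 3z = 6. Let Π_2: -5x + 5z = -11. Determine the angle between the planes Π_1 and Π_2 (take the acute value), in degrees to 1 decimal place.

54.7

cos θ = |n₁·n₂| / (|n₁||n₂|) = |-30| / (√54 · √50).
θ = arccos(0.57735) ≈ 54.7°.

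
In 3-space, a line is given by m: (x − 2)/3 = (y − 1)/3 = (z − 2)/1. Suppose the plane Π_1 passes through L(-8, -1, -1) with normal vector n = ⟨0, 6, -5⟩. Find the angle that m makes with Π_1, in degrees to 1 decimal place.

m has direction (3, 3, 1) through (2, 1, 2).
Π_1: n·r = n·L gives 6y - 5z = -1.
sin θ = |n·v| / (|n||v|) = |13| / (√61 · √19) = 0.38186.
θ ≈ 22.4°.

22.4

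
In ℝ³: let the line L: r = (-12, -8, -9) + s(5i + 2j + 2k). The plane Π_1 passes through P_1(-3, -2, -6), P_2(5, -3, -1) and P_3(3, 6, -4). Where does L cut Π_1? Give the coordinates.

(-2, -4, -5)

P_1P_2 = (8, -1, 5), P_1P_3 = (6, 8, 2); a normal to Π_1 is P_1P_2 × P_1P_3 = (-42, 14, 70).
Using P_1: Π_1 has equation -42x + 14y + 70z = -322.
Substitute r = (-12, -8, -9) + t(5, 2, 2) into the plane: -238 + (-42)t = -322, so t = 2.
Intersection: (-12, -8, -9) + 2·(5, 2, 2) = (-2, -4, -5).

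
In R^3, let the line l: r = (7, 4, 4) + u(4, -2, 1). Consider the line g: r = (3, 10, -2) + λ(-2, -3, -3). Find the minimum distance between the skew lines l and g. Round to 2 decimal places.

Common perpendicular direction n = (4, -2, 1) × (-2, -3, -3) = (9, 10, -16).
With w = (3, 10, -2) − (7, 4, 4) = (-4, 6, -6), w · n = 120.
Distance = |w · n| / |n| = |120| / √437 ≈ 5.74.

5.74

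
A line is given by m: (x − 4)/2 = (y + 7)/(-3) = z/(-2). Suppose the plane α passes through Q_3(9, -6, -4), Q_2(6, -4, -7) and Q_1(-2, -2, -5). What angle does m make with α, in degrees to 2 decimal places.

m has direction (2, -3, -2) through (4, -7, 0).
Q_3Q_2 = (-3, 2, -3), Q_3Q_1 = (-11, 4, -1); a normal to α is Q_3Q_2 × Q_3Q_1 = (10, 30, 10).
Using Q_3: α has equation 10x + 30y + 10z = -130.
sin θ = |n·v| / (|n||v|) = |-90| / (√1100 · √17) = 0.65815.
θ ≈ 41.16°.

41.16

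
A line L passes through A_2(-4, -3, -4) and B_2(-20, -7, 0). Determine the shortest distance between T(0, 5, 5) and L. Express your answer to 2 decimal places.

A direction vector for L is B_2 − A_2 = (-16, -4, 4).
Taking (-4, -3, -4) on L with direction v = (-16, -4, 4): w = T − (-4, -3, -4) = (4, 8, 9), and w × v = (68, -160, 112).
Distance = |w × v| / |v| = √42768 / √288 ≈ 12.19.

12.19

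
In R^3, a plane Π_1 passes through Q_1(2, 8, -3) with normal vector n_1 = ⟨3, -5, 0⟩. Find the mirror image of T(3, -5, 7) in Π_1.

Π_1: n_1·r = n_1·Q_1 gives 3x - 5y = -34.
λ = (n·T − d)/|n|² = (34 − (-34))/34 = 2.
Reflection = T − 2λn = (3, -5, 7) − 4·(3, -5, 0) = (-9, 15, 7).

(-9, 15, 7)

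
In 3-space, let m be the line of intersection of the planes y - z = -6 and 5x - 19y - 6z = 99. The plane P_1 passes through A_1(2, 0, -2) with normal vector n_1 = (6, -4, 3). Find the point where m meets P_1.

(-3, -6, 0)

Direction of m: (0, 1, -1) × (5, -19, -6) = (-25, -5, -5).
A point on m: solving the two plane equations with x = 12 gives (12, -3, 3).
P_1: n_1·r = n_1·A_1 gives 6x - 4y + 3z = 6.
Substitute r = (12, -3, 3) + t(-25, -5, -5) into the plane: 93 + (-145)t = 6, so t = 3/5.
Intersection: (12, -3, 3) + (3/5)·(-25, -5, -5) = (-3, -6, 0).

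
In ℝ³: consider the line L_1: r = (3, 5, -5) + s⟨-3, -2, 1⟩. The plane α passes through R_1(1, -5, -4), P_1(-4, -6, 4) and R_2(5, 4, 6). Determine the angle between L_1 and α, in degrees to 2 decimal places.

5.11

R_1P_1 = (-5, -1, 8), R_1R_2 = (4, 9, 10); a normal to α is R_1P_1 × R_1R_2 = (-82, 82, -41).
Using R_1: α has equation -82x + 82y - 41z = -328.
sin θ = |n·v| / (|n||v|) = |41| / (√15129 · √14) = 0.08909.
θ ≈ 5.11°.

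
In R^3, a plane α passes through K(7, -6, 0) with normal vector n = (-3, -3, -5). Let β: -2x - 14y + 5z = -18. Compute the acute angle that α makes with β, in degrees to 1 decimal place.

76.5

α: n·r = n·K gives -3x - 3y - 5z = -3.
cos θ = |n₁·n₂| / (|n₁||n₂|) = |23| / (√43 · √225).
θ = arccos(0.23383) ≈ 76.5°.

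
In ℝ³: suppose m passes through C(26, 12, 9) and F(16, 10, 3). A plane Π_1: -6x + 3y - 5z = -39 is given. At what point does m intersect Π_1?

(11, 9, 0)

A direction vector for m is F − C = (-10, -2, -6).
Substitute r = (26, 12, 9) + t(-10, -2, -6) into the plane: -165 + 84t = -39, so t = 3/2.
Intersection: (26, 12, 9) + (3/2)·(-10, -2, -6) = (11, 9, 0).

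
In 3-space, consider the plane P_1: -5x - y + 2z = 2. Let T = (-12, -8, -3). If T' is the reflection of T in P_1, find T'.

(8, -4, -11)

λ = (n·T − d)/|n|² = (62 − 2)/30 = 2.
Reflection = T − 2λn = (-12, -8, -3) − 4·(-5, -1, 2) = (8, -4, -11).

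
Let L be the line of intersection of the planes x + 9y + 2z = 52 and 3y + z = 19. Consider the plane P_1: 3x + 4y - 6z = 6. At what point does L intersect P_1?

(-4, 6, 1)

Direction of L: (1, 9, 2) × (0, 3, 1) = (3, -1, 3).
A point on L: solving the two plane equations with x = -13 gives (-13, 9, -8).
Substitute r = (-13, 9, -8) + t(3, -1, 3) into the plane: 45 + (-13)t = 6, so t = 3.
Intersection: (-13, 9, -8) + 3·(3, -1, 3) = (-4, 6, 1).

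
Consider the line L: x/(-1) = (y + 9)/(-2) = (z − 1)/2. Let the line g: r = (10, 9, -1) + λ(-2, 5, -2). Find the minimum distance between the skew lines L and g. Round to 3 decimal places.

L has direction (-1, -2, 2) through (0, -9, 1).
Common perpendicular direction n = (-1, -2, 2) × (-2, 5, -2) = (-6, -6, -9).
With w = (10, 9, -1) − (0, -9, 1) = (10, 18, -2), w · n = -150.
Distance = |w · n| / |n| = |-150| / √153 ≈ 12.127.

12.127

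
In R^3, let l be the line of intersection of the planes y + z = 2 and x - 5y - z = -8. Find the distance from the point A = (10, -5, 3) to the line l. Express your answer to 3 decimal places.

Direction of l: (0, 1, 1) × (1, -5, -1) = (4, 1, -1).
A point on l: solving the two plane equations with x = -10 gives (-10, -1, 3).
Taking (-10, -1, 3) on l with direction v = (4, 1, -1): w = A − (-10, -1, 3) = (20, -4, 0), and w × v = (4, 20, 36).
Distance = |w × v| / |v| = √1712 / √18 ≈ 9.752.

9.752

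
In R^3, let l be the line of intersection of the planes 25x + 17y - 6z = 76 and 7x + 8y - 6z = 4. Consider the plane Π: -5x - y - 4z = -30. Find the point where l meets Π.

(6, -4, 1)

Direction of l: (25, 17, -6) × (7, 8, -6) = (-54, 108, 81).
A point on l: solving the two plane equations with x = 8 gives (8, -8, -2).
Substitute r = (8, -8, -2) + t(-54, 108, 81) into the plane: -24 + (-162)t = -30, so t = 1/27.
Intersection: (8, -8, -2) + (1/27)·(-54, 108, 81) = (6, -4, 1).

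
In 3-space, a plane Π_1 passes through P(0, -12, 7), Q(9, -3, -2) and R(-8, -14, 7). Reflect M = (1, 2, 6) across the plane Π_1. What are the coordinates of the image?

PQ = (9, 9, -9), PR = (-8, -2, 0); a normal to Π_1 is PQ × PR = (-18, 72, 54).
Using P: Π_1 has equation -18x + 72y + 54z = -486.
λ = (n·M − d)/|n|² = (450 − (-486))/8424 = 1/9.
Reflection = M − 2λn = (1, 2, 6) − (2/9)·(-18, 72, 54) = (5, -14, -6).

(5, -14, -6)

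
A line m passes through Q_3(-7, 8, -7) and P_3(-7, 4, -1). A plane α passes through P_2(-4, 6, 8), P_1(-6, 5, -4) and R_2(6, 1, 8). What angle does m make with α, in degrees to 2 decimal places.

A direction vector for m is P_3 − Q_3 = (0, -4, 6).
P_2P_1 = (-2, -1, -12), P_2R_2 = (10, -5, 0); a normal to α is P_2P_1 × P_2R_2 = (-60, -120, 20).
Using P_2: α has equation -60x - 120y + 20z = -320.
sin θ = |n·v| / (|n||v|) = |600| / (√18400 · √52) = 0.61340.
θ ≈ 37.84°.

37.84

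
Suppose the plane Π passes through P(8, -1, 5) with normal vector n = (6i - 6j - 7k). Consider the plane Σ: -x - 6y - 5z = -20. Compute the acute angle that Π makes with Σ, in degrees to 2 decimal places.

41.37

Π: n·r = n·P gives 6x - 6y - 7z = 19.
cos θ = |n₁·n₂| / (|n₁||n₂|) = |65| / (√121 · √62).
θ = arccos(0.75046) ≈ 41.37°.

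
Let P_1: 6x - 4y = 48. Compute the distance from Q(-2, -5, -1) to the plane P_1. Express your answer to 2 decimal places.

5.55

n·Q − d = (6)·(-2) + (-4)·(-5) + (0)·(-1) − 48 = -40; |n| = √52.
Distance = |-40| / √52 = 40/√52 ≈ 5.55.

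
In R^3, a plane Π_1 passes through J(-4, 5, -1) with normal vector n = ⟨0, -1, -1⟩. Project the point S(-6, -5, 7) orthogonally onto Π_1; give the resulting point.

(-6, -4, 8)

Π_1: n·r = n·J gives -y - z = -4.
Foot = S − λn with λ = (n·S − d)/|n|² = (-2 − (-4))/2 = 1.
Foot = (-6, -5, 7) − 1·(0, -1, -1) = (-6, -4, 8).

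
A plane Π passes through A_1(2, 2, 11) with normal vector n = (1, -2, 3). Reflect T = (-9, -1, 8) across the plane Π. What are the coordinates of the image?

Π: n·r = n·A_1 gives x - 2y + 3z = 31.
λ = (n·T − d)/|n|² = (17 − 31)/14 = -1.
Reflection = T − 2λn = (-9, -1, 8) − (-2)·(1, -2, 3) = (-7, -5, 14).

(-7, -5, 14)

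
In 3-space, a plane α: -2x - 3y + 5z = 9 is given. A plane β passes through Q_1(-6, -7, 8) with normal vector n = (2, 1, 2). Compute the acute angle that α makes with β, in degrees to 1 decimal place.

β: n·r = n·Q_1 gives 2x + y + 2z = -3.
cos θ = |n₁·n₂| / (|n₁||n₂|) = |3| / (√38 · √9).
θ = arccos(0.16222) ≈ 80.7°.

80.7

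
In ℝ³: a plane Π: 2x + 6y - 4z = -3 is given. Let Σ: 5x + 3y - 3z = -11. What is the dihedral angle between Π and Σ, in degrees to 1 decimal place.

cos θ = |n₁·n₂| / (|n₁||n₂|) = |40| / (√56 · √43).
θ = arccos(0.81514) ≈ 35.4°.

35.4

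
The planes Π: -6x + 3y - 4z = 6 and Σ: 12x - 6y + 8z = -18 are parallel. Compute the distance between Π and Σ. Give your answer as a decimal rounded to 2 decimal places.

0.38

Rescale Σ by 1/(-2): -6x + 3y - 4z = 9. Then distance = |6 − 9| / √61 ≈ 0.38.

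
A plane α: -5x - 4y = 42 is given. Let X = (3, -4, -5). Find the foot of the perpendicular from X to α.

Foot = X − λn with λ = (n·X − d)/|n|² = (1 − 42)/41 = -1.
Foot = (3, -4, -5) − (-1)·(-5, -4, 0) = (-2, -8, -5).

(-2, -8, -5)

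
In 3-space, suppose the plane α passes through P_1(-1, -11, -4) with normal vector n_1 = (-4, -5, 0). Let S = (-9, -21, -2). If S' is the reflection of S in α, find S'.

(7, -1, -2)

α: n_1·r = n_1·P_1 gives -4x - 5y = 59.
λ = (n·S − d)/|n|² = (141 − 59)/41 = 2.
Reflection = S − 2λn = (-9, -21, -2) − 4·(-4, -5, 0) = (7, -1, -2).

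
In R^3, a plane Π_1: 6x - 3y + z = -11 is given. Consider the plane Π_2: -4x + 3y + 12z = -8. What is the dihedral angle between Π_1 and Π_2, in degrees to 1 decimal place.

76.2

cos θ = |n₁·n₂| / (|n₁||n₂|) = |-21| / (√46 · √169).
θ = arccos(0.23818) ≈ 76.2°.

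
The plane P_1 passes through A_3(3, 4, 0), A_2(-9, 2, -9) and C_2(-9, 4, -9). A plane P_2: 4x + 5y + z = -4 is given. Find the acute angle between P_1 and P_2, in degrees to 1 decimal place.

A_3A_2 = (-12, -2, -9), A_3C_2 = (-12, 0, -9); a normal to P_1 is A_3A_2 × A_3C_2 = (18, 0, -24).
Using A_3: P_1 has equation 18x - 24z = 54.
cos θ = |n₁·n₂| / (|n₁||n₂|) = |48| / (√900 · √42).
θ = arccos(0.24689) ≈ 75.7°.

75.7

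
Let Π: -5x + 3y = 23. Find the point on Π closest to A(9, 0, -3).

Foot = A − λn with λ = (n·A − d)/|n|² = (-45 − 23)/34 = -2.
Foot = (9, 0, -3) − (-2)·(-5, 3, 0) = (-1, 6, -3).

(-1, 6, -3)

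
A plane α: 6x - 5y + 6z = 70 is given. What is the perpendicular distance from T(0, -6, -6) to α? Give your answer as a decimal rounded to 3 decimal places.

n·T − d = (6)·(0) + (-5)·(-6) + (6)·(-6) − 70 = -76; |n| = √97.
Distance = |-76| / √97 = 76/√97 ≈ 7.717.

7.717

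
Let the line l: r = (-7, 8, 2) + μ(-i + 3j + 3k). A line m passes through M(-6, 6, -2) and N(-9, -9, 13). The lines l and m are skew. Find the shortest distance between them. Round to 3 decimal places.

0.193

A direction vector for m is N − M = (-3, -15, 15).
Common perpendicular direction n = (-1, 3, 3) × (-3, -15, 15) = (90, 6, 24).
With w = (-6, 6, -2) − (-7, 8, 2) = (1, -2, -4), w · n = -18.
Distance = |w · n| / |n| = |-18| / √8712 ≈ 0.193.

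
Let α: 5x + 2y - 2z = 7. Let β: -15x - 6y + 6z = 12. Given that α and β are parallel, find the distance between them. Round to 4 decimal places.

Rescale β by 1/(-3): 5x + 2y - 2z = -4. Then distance = |7 − (-4)| / √33 ≈ 1.9149.

1.9149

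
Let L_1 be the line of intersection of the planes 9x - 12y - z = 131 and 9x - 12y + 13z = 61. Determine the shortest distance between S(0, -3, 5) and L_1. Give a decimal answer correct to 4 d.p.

Direction of L_1: (9, -12, -1) × (9, -12, 13) = (-168, -126, 0).
A point on L_1: solving the two plane equations with x = 6 gives (6, -6, -5).
Taking (6, -6, -5) on L_1 with direction v = (-168, -126, 0): w = S − (6, -6, -5) = (-6, 3, 10), and w × v = (1260, -1680, 1260).
Distance = |w × v| / |v| = √5997600 / √44100 ≈ 11.6619.

11.6619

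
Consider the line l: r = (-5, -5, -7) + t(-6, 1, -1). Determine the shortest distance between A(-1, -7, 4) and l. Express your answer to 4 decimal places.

Taking (-5, -5, -7) on l with direction v = (-6, 1, -1): w = A − (-5, -5, -7) = (4, -2, 11), and w × v = (-9, -62, -8).
Distance = |w × v| / |v| = √3989 / √38 ≈ 10.2457.

10.2457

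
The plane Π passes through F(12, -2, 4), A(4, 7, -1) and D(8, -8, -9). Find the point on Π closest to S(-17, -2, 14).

FA = (-8, 9, -5), FD = (-4, -6, -13); a normal to Π is FA × FD = (-147, -84, 84).
Using F: Π has equation -147x - 84y + 84z = -1260.
Foot = S − λn with λ = (n·S − d)/|n|² = (3843 − (-1260))/35721 = 1/7.
Foot = (-17, -2, 14) − (1/7)·(-147, -84, 84) = (4, 10, 2).

(4, 10, 2)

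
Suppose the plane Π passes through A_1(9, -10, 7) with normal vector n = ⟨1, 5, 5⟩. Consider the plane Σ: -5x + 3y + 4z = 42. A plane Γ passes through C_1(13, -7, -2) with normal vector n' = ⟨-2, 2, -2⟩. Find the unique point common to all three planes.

(-6, -12, 12)

Π: n·r = n·A_1 gives x + 5y + 5z = -6.
Γ: n'·r = n'·C_1 gives -2x + 2y - 2z = -36.
Solving the 3×3 linear system x + 5y + 5z = -6, -5x + 3y + 4z = 42, -2x + 2y - 2z = -36 (e.g. by elimination or Cramer's rule, determinant = -124) gives (-6, -12, 12).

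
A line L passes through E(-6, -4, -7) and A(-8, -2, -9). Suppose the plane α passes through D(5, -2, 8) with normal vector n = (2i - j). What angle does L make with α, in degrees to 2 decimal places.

50.77

A direction vector for L is A − E = (-2, 2, -2).
α: n·r = n·D gives 2x - y = 12.
sin θ = |n·v| / (|n||v|) = |-6| / (√5 · √12) = 0.77460.
θ ≈ 50.77°.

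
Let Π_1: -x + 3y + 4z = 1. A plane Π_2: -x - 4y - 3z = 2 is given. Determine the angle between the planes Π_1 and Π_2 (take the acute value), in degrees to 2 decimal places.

27.80

cos θ = |n₁·n₂| / (|n₁||n₂|) = |-23| / (√26 · √26).
θ = arccos(0.88462) ≈ 27.80°.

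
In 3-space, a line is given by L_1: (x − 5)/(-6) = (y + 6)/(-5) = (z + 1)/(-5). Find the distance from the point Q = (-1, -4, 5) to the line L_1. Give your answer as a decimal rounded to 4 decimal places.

L_1 has direction (-6, -5, -5) through (5, -6, -1).
Taking (5, -6, -1) on L_1 with direction v = (-6, -5, -5): w = Q − (5, -6, -1) = (-6, 2, 6), and w × v = (20, -66, 42).
Distance = |w × v| / |v| = √6520 / √86 ≈ 8.7071.

8.7071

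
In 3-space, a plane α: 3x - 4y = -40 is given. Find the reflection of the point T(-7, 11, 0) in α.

(-1, 3, 0)

λ = (n·T − d)/|n|² = (-65 − (-40))/25 = -1.
Reflection = T − 2λn = (-7, 11, 0) − (-2)·(3, -4, 0) = (-1, 3, 0).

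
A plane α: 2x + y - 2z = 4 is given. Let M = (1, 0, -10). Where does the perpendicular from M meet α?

(-3, -2, -6)

Foot = M − λn with λ = (n·M − d)/|n|² = (22 − 4)/9 = 2.
Foot = (1, 0, -10) − 2·(2, 1, -2) = (-3, -2, -6).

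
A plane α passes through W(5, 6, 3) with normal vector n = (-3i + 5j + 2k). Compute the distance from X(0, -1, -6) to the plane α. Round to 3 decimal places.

6.164

α: n·r = n·W gives -3x + 5y + 2z = 21.
n·X − d = (-3)·(0) + (5)·(-1) + (2)·(-6) − 21 = -38; |n| = √38.
Distance = |-38| / √38 = 38/√38 ≈ 6.164.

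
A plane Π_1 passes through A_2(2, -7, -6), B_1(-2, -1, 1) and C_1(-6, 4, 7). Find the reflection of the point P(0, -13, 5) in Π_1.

(-4, 3, -11)

A_2B_1 = (-4, 6, 7), A_2C_1 = (-8, 11, 13); a normal to Π_1 is A_2B_1 × A_2C_1 = (1, -4, 4).
Using A_2: Π_1 has equation x - 4y + 4z = 6.
λ = (n·P − d)/|n|² = (72 − 6)/33 = 2.
Reflection = P − 2λn = (0, -13, 5) − 4·(1, -4, 4) = (-4, 3, -11).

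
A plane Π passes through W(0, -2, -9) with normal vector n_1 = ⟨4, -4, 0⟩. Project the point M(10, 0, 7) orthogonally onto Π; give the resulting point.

Π: n_1·r = n_1·W gives 4x - 4y = 8.
Foot = M − λn with λ = (n·M − d)/|n|² = (40 − 8)/32 = 1.
Foot = (10, 0, 7) − 1·(4, -4, 0) = (6, 4, 7).

(6, 4, 7)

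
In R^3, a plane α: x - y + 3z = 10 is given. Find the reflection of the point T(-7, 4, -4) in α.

λ = (n·T − d)/|n|² = (-23 − 10)/11 = -3.
Reflection = T − 2λn = (-7, 4, -4) − (-6)·(1, -1, 3) = (-1, -2, 14).

(-1, -2, 14)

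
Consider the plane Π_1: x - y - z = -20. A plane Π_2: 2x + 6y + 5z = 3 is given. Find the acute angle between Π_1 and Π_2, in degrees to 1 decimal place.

cos θ = |n₁·n₂| / (|n₁||n₂|) = |-9| / (√3 · √65).
θ = arccos(0.64450) ≈ 49.9°.

49.9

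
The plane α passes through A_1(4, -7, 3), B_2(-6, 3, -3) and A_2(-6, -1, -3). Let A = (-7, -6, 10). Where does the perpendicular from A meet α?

(-1, -6, 0)

A_1B_2 = (-10, 10, -6), A_1A_2 = (-10, 6, -6); a normal to α is A_1B_2 × A_1A_2 = (-24, 0, 40).
Using A_1: α has equation -24x + 40z = 24.
Foot = A − λn with λ = (n·A − d)/|n|² = (568 − 24)/2176 = 1/4.
Foot = (-7, -6, 10) − (1/4)·(-24, 0, 40) = (-1, -6, 0).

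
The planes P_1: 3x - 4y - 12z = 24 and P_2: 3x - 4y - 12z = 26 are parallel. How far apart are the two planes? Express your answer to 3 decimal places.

0.154

Same normal n = (3, -4, -12) with |n| = √169; distance = |24 − 26| / |n| = 2/√169 ≈ 0.154.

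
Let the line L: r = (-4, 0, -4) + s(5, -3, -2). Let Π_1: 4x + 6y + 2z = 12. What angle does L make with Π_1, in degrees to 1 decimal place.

2.5

sin θ = |n·v| / (|n||v|) = |-2| / (√56 · √38) = 0.04336.
θ ≈ 2.5°.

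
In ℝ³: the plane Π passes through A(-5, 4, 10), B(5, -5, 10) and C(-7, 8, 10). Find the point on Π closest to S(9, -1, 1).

(9, -1, 10)

AB = (10, -9, 0), AC = (-2, 4, 0); a normal to Π is AB × AC = (0, 0, 22).
Using A: Π has equation 22z = 220.
Foot = S − λn with λ = (n·S − d)/|n|² = (22 − 220)/484 = -9/22.
Foot = (9, -1, 1) − (-9/22)·(0, 0, 22) = (9, -1, 10).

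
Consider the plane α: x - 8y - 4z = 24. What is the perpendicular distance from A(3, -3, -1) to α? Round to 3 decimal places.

n·A − d = (1)·(3) + (-8)·(-3) + (-4)·(-1) − 24 = 7; |n| = √81.
Distance = |7| / √81 = 7/√81 ≈ 0.778.

0.778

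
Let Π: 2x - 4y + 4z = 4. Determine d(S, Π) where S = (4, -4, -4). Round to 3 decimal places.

0.667

n·S − d = (2)·(4) + (-4)·(-4) + (4)·(-4) − 4 = 4; |n| = √36.
Distance = |4| / √36 = 4/√36 ≈ 0.667.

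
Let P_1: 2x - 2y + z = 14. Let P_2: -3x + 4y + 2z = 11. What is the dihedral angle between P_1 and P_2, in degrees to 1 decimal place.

cos θ = |n₁·n₂| / (|n₁||n₂|) = |-12| / (√9 · √29).
θ = arccos(0.74278) ≈ 42.0°.

42.0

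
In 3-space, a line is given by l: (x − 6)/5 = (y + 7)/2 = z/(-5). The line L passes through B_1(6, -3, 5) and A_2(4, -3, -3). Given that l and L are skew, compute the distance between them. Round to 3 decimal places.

4.179

l has direction (5, 2, -5) through (6, -7, 0).
A direction vector for L is A_2 − B_1 = (-2, 0, -8).
Common perpendicular direction n = (5, 2, -5) × (-2, 0, -8) = (-16, 50, 4).
With w = (6, -3, 5) − (6, -7, 0) = (0, 4, 5), w · n = 220.
Distance = |w · n| / |n| = |220| / √2772 ≈ 4.179.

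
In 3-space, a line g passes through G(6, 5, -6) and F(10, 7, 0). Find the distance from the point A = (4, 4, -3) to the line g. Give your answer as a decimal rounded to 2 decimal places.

3.59

A direction vector for g is F − G = (4, 2, 6).
Taking (6, 5, -6) on g with direction v = (4, 2, 6): w = A − (6, 5, -6) = (-2, -1, 3), and w × v = (-12, 24, 0).
Distance = |w × v| / |v| = √720 / √56 ≈ 3.59.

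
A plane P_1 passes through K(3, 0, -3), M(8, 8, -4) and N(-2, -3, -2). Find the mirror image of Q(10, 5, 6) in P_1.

KM = (5, 8, -1), KN = (-5, -3, 1); a normal to P_1 is KM × KN = (5, 0, 25).
Using K: P_1 has equation 5x + 25z = -60.
λ = (n·Q − d)/|n|² = (200 − (-60))/650 = 2/5.
Reflection = Q − 2λn = (10, 5, 6) − (4/5)·(5, 0, 25) = (6, 5, -14).

(6, 5, -14)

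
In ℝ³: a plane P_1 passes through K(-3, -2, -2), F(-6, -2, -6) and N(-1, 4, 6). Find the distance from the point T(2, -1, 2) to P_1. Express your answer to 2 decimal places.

KF = (-3, 0, -4), KN = (2, 6, 8); a normal to P_1 is KF × KN = (24, 16, -18).
Using K: P_1 has equation 24x + 16y - 18z = -68.
n·T − d = (24)·(2) + (16)·(-1) + (-18)·(2) − (-68) = 64; |n| = √1156.
Distance = |64| / √1156 = 64/√1156 ≈ 1.88.

1.88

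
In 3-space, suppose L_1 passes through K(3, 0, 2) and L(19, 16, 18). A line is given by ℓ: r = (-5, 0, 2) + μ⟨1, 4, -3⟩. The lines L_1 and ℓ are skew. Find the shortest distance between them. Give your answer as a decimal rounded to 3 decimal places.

A direction vector for L_1 is L − K = (16, 16, 16).
Common perpendicular direction n = (16, 16, 16) × (1, 4, -3) = (-112, 64, 48).
With w = (-5, 0, 2) − (3, 0, 2) = (-8, 0, 0), w · n = 896.
Distance = |w · n| / |n| = |896| / √18944 ≈ 6.510.

6.510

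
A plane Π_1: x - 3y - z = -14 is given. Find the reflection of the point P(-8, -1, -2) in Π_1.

(-10, 5, 0)

λ = (n·P − d)/|n|² = (-3 − (-14))/11 = 1.
Reflection = P − 2λn = (-8, -1, -2) − 2·(1, -3, -1) = (-10, 5, 0).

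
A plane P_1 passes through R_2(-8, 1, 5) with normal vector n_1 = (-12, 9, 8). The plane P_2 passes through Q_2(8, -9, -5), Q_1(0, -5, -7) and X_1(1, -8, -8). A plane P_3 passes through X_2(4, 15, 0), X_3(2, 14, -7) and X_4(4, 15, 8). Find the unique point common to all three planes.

(-8, 9, -4)

P_1: n_1·r = n_1·R_2 gives -12x + 9y + 8z = 145.
Q_2Q_1 = (-8, 4, -2), Q_2X_1 = (-7, 1, -3); a normal to P_2 is Q_2Q_1 × Q_2X_1 = (-10, -10, 20).
Using Q_2: P_2 has equation -10x - 10y + 20z = -90.
X_2X_3 = (-2, -1, -7), X_2X_4 = (0, 0, 8); a normal to P_3 is X_2X_3 × X_2X_4 = (-8, 16, 0).
Using X_2: P_3 has equation -8x + 16y = 208.
Solving the 3×3 linear system -12x + 9y + 8z = 145, -10x - 10y + 20z = -90, -8x + 16y = 208 (e.g. by elimination or Cramer's rule, determinant = 480) gives (-8, 9, -4).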